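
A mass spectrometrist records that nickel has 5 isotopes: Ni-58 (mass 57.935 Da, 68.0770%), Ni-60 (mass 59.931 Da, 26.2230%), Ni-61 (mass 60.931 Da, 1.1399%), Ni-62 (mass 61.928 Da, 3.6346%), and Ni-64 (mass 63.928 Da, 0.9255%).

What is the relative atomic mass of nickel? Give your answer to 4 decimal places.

58.6932 Da

Weight each isotope mass by its fractional abundance: 0.680770 × 57.935 + 0.262230 × 59.931 + 0.011399 × 60.931 + 0.036346 × 61.928 + 0.009255 × 63.928
= 39.44041 + 15.71571 + 0.69455 + 2.25084 + 0.59165 = 58.69316 Da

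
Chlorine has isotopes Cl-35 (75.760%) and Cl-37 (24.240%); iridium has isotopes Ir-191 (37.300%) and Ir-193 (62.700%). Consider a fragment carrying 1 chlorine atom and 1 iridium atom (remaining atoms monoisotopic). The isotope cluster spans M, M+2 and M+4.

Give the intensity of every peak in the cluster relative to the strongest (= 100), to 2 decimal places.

Chlorine pattern (n=1): 0.7576 : 0.2424
Iridium pattern (n=1): 0.3730 : 0.6270
Convolve the two distributions (both contribute in 2-u steps):
  M: 0.7576×0.3730 = 0.282585
  M+2: 0.7576×0.6270 + 0.2424×0.3730 = 0.565430
  M+4: 0.2424×0.6270 = 0.151985
Scale to base peak (0.565430) = 100: 49.98 : 100.00 : 26.88

49.98 : 100.00 : 26.88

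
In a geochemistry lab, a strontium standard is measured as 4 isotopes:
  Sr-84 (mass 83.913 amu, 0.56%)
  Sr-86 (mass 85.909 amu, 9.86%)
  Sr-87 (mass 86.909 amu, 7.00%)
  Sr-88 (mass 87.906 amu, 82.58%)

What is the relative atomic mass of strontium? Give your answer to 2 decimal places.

The abundance-weighted mean is 0.0056 × 83.913 + 0.0986 × 85.909 + 0.0700 × 86.909 + 0.8258 × 87.906
= 0.4699 + 8.4706 + 6.0836 + 72.5928 = 87.6169 amu

87.62 amu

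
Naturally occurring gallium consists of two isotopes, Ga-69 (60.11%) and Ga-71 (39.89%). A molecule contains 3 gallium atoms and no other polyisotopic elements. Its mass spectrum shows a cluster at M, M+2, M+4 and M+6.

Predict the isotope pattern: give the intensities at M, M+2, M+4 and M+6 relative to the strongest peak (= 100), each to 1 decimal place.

The 3 Ga atoms are independent, so intensities follow the terms of (0.6011 + 0.3989)^3.
P(M) = 0.6011^3 = 0.217190
P(M+2) = 3 × 0.6011^2 × 0.3989^1 = 0.432393
P(M+4) = 3 × 0.6011^1 × 0.3989^2 = 0.286943
P(M+6) = 0.3989^3 = 0.063473
The M+2 peak is largest (0.432393); scaling to 100 gives 50.2 : 100.0 : 66.4 : 14.7.

50.2 : 100.0 : 66.4 : 14.7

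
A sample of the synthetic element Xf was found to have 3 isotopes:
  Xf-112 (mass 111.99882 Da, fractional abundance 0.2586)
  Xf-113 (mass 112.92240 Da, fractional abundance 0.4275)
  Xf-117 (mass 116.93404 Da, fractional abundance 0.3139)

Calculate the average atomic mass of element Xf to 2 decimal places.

Ar = Σ fᵢ·mᵢ = 0.2586 × 111.99882 + 0.4275 × 112.92240 + 0.3139 × 116.93404
= 28.962895 + 48.274326 + 36.705595 = 113.942816 Da

113.94 Da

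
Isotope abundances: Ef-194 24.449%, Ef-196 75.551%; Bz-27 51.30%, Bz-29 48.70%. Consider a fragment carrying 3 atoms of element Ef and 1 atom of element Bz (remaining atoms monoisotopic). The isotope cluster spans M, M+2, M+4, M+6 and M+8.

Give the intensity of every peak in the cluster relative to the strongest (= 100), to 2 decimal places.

1.76 : 18.02 : 66.04 : 100.00 : 49.40

Element Ef pattern (n=3): 0.01461448 : 0.13548265 : 0.41866127 : 0.4312416
Element Bz pattern (n=1): 0.5130 : 0.4870
Convolve the two distributions (both contribute in 2-u steps):
  M: 0.01461448×0.5130 = 0.007497
  M+2: 0.01461448×0.4870 + 0.13548265×0.5130 = 0.076620
  M+4: 0.13548265×0.4870 + 0.41866127×0.5130 = 0.280753
  M+6: 0.41866127×0.4870 + 0.4312416×0.5130 = 0.425115
  M+8: 0.4312416×0.4870 = 0.210015
Scale to base peak (0.425115) = 100: 1.76 : 18.02 : 66.04 : 100.00 : 49.40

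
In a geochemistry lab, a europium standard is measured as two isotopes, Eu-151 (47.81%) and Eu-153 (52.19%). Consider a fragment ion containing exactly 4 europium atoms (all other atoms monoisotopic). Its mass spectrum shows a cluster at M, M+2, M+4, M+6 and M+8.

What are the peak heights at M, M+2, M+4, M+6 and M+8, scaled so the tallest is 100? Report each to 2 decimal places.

Expanding (0.4781 + 0.5219)^4:
P(M) = 0.4781^4 = 0.052249
P(M+2) = 4 × 0.4781^3 × 0.5219^1 = 0.228141
P(M+4) = 6 × 0.4781^2 × 0.5219^2 = 0.373563
P(M+6) = 4 × 0.4781^1 × 0.5219^3 = 0.271857
P(M+8) = 0.5219^4 = 0.074191
The M+4 peak is largest (0.373563); scaling to 100 gives 13.99 : 61.07 : 100.00 : 72.77 : 19.86.

13.99 : 61.07 : 100.00 : 72.77 : 19.86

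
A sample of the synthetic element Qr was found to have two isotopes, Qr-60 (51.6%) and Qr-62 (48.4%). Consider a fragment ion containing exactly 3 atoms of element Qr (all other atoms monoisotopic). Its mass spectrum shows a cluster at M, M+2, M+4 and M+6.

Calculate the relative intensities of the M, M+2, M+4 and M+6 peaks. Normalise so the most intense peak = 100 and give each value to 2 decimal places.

Each Qr atom is independently Qr-60 (p = 0.516) or Qr-62 (q = 0.484); the cluster is the binomial expansion (p + q)^3.
P(M) = 0.516^3 = 0.137388
P(M+2) = 3 × 0.516^2 × 0.484^1 = 0.386604
P(M+4) = 3 × 0.516^1 × 0.484^2 = 0.362628
P(M+6) = 0.484^3 = 0.113380
The M+2 peak is largest (0.386604); scaling to 100 gives 35.54 : 100.00 : 93.80 : 29.33.

35.54 : 100.00 : 93.80 : 29.33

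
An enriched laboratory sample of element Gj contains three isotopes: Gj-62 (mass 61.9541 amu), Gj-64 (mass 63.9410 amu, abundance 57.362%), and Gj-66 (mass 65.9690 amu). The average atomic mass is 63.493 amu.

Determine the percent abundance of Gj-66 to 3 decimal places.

9.942%

Let x and y be the fractions of Gj-62 and Gj-66. Then x + y = 1 − 0.57362 = 0.42638 and 61.9541x + 65.9690y = 63.493 − 0.57362×63.9410 = 26.81516358.
Substituting: 61.9541x + 65.9690(0.42638 − x) = 26.81516358
(61.9541 − 65.9690)x = -1.31269864  ⇒  x = 0.32696, y = 0.09942
Gj-62: 32.696%, Gj-66: 9.942%.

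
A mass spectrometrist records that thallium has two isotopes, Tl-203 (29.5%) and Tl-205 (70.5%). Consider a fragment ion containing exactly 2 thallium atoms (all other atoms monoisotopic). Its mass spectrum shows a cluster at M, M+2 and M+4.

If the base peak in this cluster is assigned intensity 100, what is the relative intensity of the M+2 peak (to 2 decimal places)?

Binomial terms of (0.295 + 0.705)^2: M 0.0870, M+2 0.4160, M+4 0.4970 → M+4 is the base peak.
P(M+4) = C(2,2) × 0.295^0 × 0.705^2 = 1 × 1.0000 × 0.497025 = 0.497025 (base)
P(M+2) = C(2,1) × 0.295^1 × 0.705^1 = 2 × 0.2950 × 0.7050 = 0.415950
Relative intensity = 0.415950 / 0.497025 × 100 = 83.69

83.69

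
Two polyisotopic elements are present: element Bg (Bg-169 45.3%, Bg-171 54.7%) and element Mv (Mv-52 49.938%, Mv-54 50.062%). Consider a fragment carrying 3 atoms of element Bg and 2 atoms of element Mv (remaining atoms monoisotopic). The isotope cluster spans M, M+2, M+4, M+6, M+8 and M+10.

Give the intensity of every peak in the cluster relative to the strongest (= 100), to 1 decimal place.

Element Bg pattern (n=3): 0.09295968 : 0.33674797 : 0.40662503 : 0.16366732
Element Mv pattern (n=2): 0.24938038 : 0.49999923 : 0.25062038
Convolve the two distributions (both contribute in 2-u steps):
  M: 0.09295968×0.24938038 = 0.023182
  M+2: 0.09295968×0.49999923 + 0.33674797×0.24938038 = 0.130458
  M+4: 0.09295968×0.25062038 + 0.33674797×0.49999923 + 0.40662503×0.24938038 = 0.293076
  M+6: 0.33674797×0.25062038 + 0.40662503×0.49999923 + 0.16366732×0.24938038 = 0.328524
  M+8: 0.40662503×0.25062038 + 0.16366732×0.49999923 = 0.183742
  M+10: 0.16366732×0.25062038 = 0.041018
Scale to base peak (0.328524) = 100: 7.1 : 39.7 : 89.2 : 100.0 : 55.9 : 12.5

7.1 : 39.7 : 89.2 : 100.0 : 55.9 : 12.5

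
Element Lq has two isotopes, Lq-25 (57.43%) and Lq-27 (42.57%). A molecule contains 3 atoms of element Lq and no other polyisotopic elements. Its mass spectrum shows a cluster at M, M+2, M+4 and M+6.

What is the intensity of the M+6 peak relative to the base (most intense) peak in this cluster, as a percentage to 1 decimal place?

(0.5743 + 0.4257)^3 gives M 0.1894, M+2 0.4212, M+4 0.3122, M+6 0.0771; the largest is M+2.
P(M+2) = C(3,1) × 0.5743^2 × 0.4257^1 = 3 × 0.32982049 × 0.4257 = 0.421214 (base)
P(M+6) = C(3,3) × 0.5743^0 × 0.4257^3 = 1 × 1.0000 × 0.07714556 = 0.077146
Relative intensity = 0.077146 / 0.421214 × 100 = 18.3

18.3%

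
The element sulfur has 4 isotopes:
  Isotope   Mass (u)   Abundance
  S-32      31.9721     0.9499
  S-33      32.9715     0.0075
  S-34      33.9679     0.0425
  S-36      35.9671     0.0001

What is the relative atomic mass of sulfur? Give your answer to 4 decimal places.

32.0648 u

Weight each isotope mass by its fractional abundance: 0.9499 × 31.9721 + 0.0075 × 32.9715 + 0.0425 × 33.9679 + 0.0001 × 35.9671
= 30.37030 + 0.24729 + 1.44364 + 0.00360 = 32.06483 u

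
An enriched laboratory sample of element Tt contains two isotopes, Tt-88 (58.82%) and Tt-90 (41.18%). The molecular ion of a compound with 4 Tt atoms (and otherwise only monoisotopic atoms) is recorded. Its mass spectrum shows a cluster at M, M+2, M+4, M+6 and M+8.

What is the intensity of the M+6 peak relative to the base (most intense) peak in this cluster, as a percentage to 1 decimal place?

46.7%

Binomial terms of (0.5882 + 0.4118)^4: M 0.1197, M+2 0.3352, M+4 0.3520, M+6 0.1643, M+8 0.0288 → M+4 is the base peak.
P(M+4) = C(4,2) × 0.5882^2 × 0.4118^2 = 6 × 0.34597924 × 0.16957924 = 0.352025 (base)
P(M+6) = C(4,3) × 0.5882^1 × 0.4118^3 = 4 × 0.5882 × 0.06983273 = 0.164302
Relative intensity = 0.164302 / 0.352025 × 100 = 46.7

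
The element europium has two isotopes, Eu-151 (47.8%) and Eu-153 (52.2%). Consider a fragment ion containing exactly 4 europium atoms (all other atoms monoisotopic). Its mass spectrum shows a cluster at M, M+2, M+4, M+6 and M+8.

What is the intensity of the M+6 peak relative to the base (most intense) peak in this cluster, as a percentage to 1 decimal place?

72.8%

(0.478 + 0.522)^4 gives M 0.0522, M+2 0.2280, M+4 0.3735, M+6 0.2720, M+8 0.0742; the largest is M+4.
P(M+4) = C(4,2) × 0.478^2 × 0.522^2 = 6 × 0.228484 × 0.272484 = 0.373549 (base)
P(M+6) = C(4,3) × 0.478^1 × 0.522^3 = 4 × 0.4780 × 0.14223665 = 0.271956
Relative intensity = 0.271956 / 0.373549 × 100 = 72.8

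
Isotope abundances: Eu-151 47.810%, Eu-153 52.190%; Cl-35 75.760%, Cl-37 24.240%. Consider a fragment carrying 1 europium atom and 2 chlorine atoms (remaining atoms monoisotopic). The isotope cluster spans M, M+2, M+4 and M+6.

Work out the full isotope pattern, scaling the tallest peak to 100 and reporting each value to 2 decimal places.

Europium pattern (n=1): 0.4781 : 0.5219
Chlorine pattern (n=2): 0.57395776 : 0.36728448 : 0.05875776
Convolve the two distributions (both contribute in 2-u steps):
  M: 0.4781×0.57395776 = 0.274409
  M+2: 0.4781×0.36728448 + 0.5219×0.57395776 = 0.475147
  M+4: 0.4781×0.05875776 + 0.5219×0.36728448 = 0.219778
  M+6: 0.5219×0.05875776 = 0.030666
Scale to base peak (0.475147) = 100: 57.75 : 100.00 : 46.25 : 6.45

57.75 : 100.00 : 46.25 : 6.45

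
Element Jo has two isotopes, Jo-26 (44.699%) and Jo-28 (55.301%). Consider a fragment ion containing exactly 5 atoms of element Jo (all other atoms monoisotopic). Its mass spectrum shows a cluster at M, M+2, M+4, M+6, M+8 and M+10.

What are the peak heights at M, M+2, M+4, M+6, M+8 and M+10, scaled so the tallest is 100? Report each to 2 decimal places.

The 5 Jo atoms are independent, so intensities follow the terms of (0.44699 + 0.55301)^5.
P(M) = 0.44699^5 = 0.017844
P(M+2) = 5 × 0.44699^4 × 0.55301^1 = 0.110381
P(M+4) = 10 × 0.44699^3 × 0.55301^2 = 0.273124
P(M+6) = 10 × 0.44699^2 × 0.55301^3 = 0.337905
P(M+8) = 5 × 0.44699^1 × 0.55301^4 = 0.209026
P(M+10) = 0.55301^5 = 0.051721
The M+6 peak is largest (0.337905); scaling to 100 gives 5.28 : 32.67 : 80.83 : 100.00 : 61.86 : 15.31.

5.28 : 32.67 : 80.83 : 100.00 : 61.86 : 15.31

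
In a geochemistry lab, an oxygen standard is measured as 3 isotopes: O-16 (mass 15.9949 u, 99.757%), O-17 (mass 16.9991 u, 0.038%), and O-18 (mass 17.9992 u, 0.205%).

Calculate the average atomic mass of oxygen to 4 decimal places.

Weight each isotope mass by its fractional abundance: 0.99757 × 15.9949 + 0.00038 × 16.9991 + 0.00205 × 17.9992
= 15.95603 + 0.00646 + 0.03690 = 15.99939 u

15.9994 u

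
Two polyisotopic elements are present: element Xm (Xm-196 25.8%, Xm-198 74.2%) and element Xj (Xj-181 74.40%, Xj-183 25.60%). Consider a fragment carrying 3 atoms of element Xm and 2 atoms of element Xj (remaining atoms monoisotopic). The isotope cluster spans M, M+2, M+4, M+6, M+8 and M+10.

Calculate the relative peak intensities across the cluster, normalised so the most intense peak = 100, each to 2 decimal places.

Element Xm pattern (n=3): 0.01717351 : 0.14817146 : 0.42613654 : 0.40851849
Element Xj pattern (n=2): 0.553536 : 0.380928 : 0.065536
Convolve the two distributions (both contribute in 2-u steps):
  M: 0.01717351×0.553536 = 0.009506
  M+2: 0.01717351×0.380928 + 0.14817146×0.553536 = 0.088560
  M+4: 0.01717351×0.065536 + 0.14817146×0.380928 + 0.42613654×0.553536 = 0.293450
  M+6: 0.14817146×0.065536 + 0.42613654×0.380928 + 0.40851849×0.553536 = 0.398168
  M+8: 0.42613654×0.065536 + 0.40851849×0.380928 = 0.183543
  M+10: 0.40851849×0.065536 = 0.026773
Scale to base peak (0.398168) = 100: 2.39 : 22.24 : 73.70 : 100.00 : 46.10 : 6.72

2.39 : 22.24 : 73.70 : 100.00 : 46.10 : 6.72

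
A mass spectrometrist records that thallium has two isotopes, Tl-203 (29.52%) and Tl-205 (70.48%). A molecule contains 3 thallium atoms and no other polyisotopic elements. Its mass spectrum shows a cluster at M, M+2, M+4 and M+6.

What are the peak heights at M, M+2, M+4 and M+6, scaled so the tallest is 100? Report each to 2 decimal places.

The 3 Tl atoms are independent, so intensities follow the terms of (0.2952 + 0.7048)^3.
P(M) = 0.2952^3 = 0.025725
P(M+2) = 3 × 0.2952^2 × 0.7048^1 = 0.184255
P(M+4) = 3 × 0.2952^1 × 0.7048^2 = 0.439916
P(M+6) = 0.7048^3 = 0.350104
The M+4 peak is largest (0.439916); scaling to 100 gives 5.85 : 41.88 : 100.00 : 79.58.

5.85 : 41.88 : 100.00 : 79.58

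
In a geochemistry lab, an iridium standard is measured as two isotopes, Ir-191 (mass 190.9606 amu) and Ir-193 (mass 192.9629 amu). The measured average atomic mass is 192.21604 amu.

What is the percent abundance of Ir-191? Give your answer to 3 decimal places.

37.300%

With x = fraction of Ir-191 (so Ir-193 is 1 − x):
190.9606·x + 192.9629·(1 − x) = 192.21604
(190.9606 − 192.9629)·x = 192.21604 − 192.9629
x = -0.74686 / -2.0023 = 0.37300 → 37.300% Ir-191, 62.700% Ir-193.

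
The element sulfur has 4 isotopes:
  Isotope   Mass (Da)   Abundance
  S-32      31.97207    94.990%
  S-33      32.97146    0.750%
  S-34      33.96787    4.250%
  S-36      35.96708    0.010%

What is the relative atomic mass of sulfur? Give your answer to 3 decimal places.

32.065 Da

The abundance-weighted mean is 0.94990 × 31.97207 + 0.00750 × 32.97146 + 0.04250 × 33.96787 + 0.00010 × 35.96708
= 30.370269 + 0.247286 + 1.443634 + 0.003597 = 32.064786 Da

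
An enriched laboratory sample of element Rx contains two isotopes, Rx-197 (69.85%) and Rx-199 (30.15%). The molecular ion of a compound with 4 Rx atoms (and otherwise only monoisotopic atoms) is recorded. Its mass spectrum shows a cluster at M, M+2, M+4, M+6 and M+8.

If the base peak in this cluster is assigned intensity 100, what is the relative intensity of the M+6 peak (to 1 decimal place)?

Binomial terms of (0.6985 + 0.3015)^4: M 0.2380, M+2 0.4110, M+4 0.2661, M+6 0.0766, M+8 0.0083 → M+2 is the base peak.
P(M+2) = C(4,1) × 0.6985^3 × 0.3015^1 = 4 × 0.34079972 × 0.3015 = 0.411004 (base)
P(M+6) = C(4,3) × 0.6985^1 × 0.3015^3 = 4 × 0.6985 × 0.02740703 = 0.076575
Relative intensity = 0.076575 / 0.411004 × 100 = 18.6

18.6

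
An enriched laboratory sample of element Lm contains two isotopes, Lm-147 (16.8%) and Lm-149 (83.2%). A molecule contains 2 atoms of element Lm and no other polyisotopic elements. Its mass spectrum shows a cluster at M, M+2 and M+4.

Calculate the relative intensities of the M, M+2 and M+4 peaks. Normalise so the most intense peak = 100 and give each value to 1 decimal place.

Expanding (0.168 + 0.832)^2:
P(M) = 0.168^2 = 0.028224
P(M+2) = 2 × 0.168^1 × 0.832^1 = 0.279552
P(M+4) = 0.832^2 = 0.692224
The M+4 peak is largest (0.692224); scaling to 100 gives 4.1 : 40.4 : 100.0.

4.1 : 40.4 : 100.0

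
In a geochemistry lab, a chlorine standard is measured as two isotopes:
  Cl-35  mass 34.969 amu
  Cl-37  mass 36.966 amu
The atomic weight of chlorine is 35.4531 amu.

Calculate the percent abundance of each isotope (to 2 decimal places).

With x = fraction of Cl-35 (so Cl-37 is 1 − x):
34.969·x + 36.966·(1 − x) = 35.4531
(34.969 − 36.966)·x = 35.4531 − 36.966
x = -1.5129 / -1.997 = 0.75759 → 75.76% Cl-35, 24.24% Cl-37.

Cl-35: 75.76%, Cl-37: 24.24%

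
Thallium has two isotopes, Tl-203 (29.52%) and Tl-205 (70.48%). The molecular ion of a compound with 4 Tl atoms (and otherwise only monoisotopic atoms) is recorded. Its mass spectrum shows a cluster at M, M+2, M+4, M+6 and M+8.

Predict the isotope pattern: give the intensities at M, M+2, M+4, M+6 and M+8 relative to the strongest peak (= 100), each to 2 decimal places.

Each Tl atom is independently Tl-203 (p = 0.2952) or Tl-205 (q = 0.7048); the cluster is the binomial expansion (p + q)^4.
P(M) = 0.2952^4 = 0.007594
P(M+2) = 4 × 0.2952^3 × 0.7048^1 = 0.072523
P(M+4) = 6 × 0.2952^2 × 0.7048^2 = 0.259726
P(M+6) = 4 × 0.2952^1 × 0.7048^3 = 0.413403
P(M+8) = 0.7048^4 = 0.246754
The M+6 peak is largest (0.413403); scaling to 100 gives 1.84 : 17.54 : 62.83 : 100.00 : 59.69.

1.84 : 17.54 : 62.83 : 100.00 : 59.69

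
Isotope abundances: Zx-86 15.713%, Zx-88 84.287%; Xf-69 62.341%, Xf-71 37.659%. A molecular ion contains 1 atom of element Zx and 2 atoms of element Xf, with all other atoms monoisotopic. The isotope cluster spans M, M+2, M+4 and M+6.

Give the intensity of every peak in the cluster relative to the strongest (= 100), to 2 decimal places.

14.61 : 96.01 : 100.00 : 28.59

Element Zx pattern (n=1): 0.15713 : 0.84287
Element Xf pattern (n=2): 0.38864003 : 0.46953994 : 0.14182003
Convolve the two distributions (both contribute in 2-u steps):
  M: 0.15713×0.38864003 = 0.061067
  M+2: 0.15713×0.46953994 + 0.84287×0.38864003 = 0.401352
  M+4: 0.15713×0.14182003 + 0.84287×0.46953994 = 0.418045
  M+6: 0.84287×0.14182003 = 0.119536
Scale to base peak (0.418045) = 100: 14.61 : 96.01 : 100.00 : 28.59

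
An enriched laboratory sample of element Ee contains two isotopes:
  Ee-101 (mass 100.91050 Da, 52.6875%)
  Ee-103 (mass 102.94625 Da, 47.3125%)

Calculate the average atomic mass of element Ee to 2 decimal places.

101.87 Da

Ar = Σ fᵢ·mᵢ = 0.526875 × 100.91050 + 0.473125 × 102.94625
= 53.167220 + 48.706445 = 101.873665 Da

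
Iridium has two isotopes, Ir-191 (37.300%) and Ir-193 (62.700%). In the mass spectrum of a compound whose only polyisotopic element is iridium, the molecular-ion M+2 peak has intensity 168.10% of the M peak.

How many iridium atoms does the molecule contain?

With n Ir atoms, P(M+2)/P(M) = C(n,1)·p^(n−1)q / p^n = n·q/p = n · 0.62700/0.37300.
n = 1.6810 × 0.37300/0.62700 = 1.00 ≈ 1

1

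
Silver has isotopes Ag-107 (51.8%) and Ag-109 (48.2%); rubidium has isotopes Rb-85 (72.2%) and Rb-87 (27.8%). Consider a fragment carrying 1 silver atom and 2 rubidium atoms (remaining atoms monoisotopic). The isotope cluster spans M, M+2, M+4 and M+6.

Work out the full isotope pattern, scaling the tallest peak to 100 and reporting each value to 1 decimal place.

Silver pattern (n=1): 0.5180 : 0.4820
Rubidium pattern (n=2): 0.521284 : 0.401432 : 0.077284
Convolve the two distributions (both contribute in 2-u steps):
  M: 0.5180×0.521284 = 0.270025
  M+2: 0.5180×0.401432 + 0.4820×0.521284 = 0.459201
  M+4: 0.5180×0.077284 + 0.4820×0.401432 = 0.233523
  M+6: 0.4820×0.077284 = 0.037251
Scale to base peak (0.459201) = 100: 58.8 : 100.0 : 50.9 : 8.1

58.8 : 100.0 : 50.9 : 8.1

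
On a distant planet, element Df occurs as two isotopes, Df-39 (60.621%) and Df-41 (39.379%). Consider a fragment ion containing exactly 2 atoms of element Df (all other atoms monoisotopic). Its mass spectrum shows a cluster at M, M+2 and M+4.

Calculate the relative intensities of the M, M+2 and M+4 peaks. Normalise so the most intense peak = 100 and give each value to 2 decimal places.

76.97 : 100.00 : 32.48

The 2 Df atoms are independent, so intensities follow the terms of (0.60621 + 0.39379)^2.
P(M) = 0.60621^2 = 0.367491
P(M+2) = 2 × 0.60621^1 × 0.39379^1 = 0.477439
P(M+4) = 0.39379^2 = 0.155071
The M+2 peak is largest (0.477439); scaling to 100 gives 76.97 : 100.00 : 32.48.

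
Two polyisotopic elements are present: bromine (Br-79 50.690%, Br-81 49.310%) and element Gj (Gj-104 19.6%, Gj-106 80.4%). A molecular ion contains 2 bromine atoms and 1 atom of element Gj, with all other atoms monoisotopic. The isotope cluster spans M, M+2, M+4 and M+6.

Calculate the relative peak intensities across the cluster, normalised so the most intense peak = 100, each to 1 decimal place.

11.2 : 67.7 : 100.0 : 43.5

Bromine pattern (n=2): 0.25694761 : 0.49990478 : 0.24314761
Element Gj pattern (n=1): 0.1960 : 0.8040
Convolve the two distributions (both contribute in 2-u steps):
  M: 0.25694761×0.1960 = 0.050362
  M+2: 0.25694761×0.8040 + 0.49990478×0.1960 = 0.304567
  M+4: 0.49990478×0.8040 + 0.24314761×0.1960 = 0.449580
  M+6: 0.24314761×0.8040 = 0.195491
Scale to base peak (0.449580) = 100: 11.2 : 67.7 : 100.0 : 43.5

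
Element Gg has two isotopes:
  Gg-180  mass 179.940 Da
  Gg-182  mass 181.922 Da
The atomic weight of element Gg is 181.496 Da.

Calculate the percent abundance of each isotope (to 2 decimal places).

Gg-180: 21.49%, Gg-182: 78.51%

Writing the weighted mean with unknown fraction x of Gg-180:
179.940·x + 181.922·(1 − x) = 181.496
(179.940 − 181.922)·x = 181.496 − 181.922
x = -0.426 / -1.982 = 0.21493 → 21.49% Gg-180, 78.51% Gg-182.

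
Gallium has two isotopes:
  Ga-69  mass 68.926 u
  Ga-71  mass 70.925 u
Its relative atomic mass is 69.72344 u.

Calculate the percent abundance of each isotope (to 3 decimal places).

With x = fraction of Ga-69 (so Ga-71 is 1 − x):
68.926·x + 70.925·(1 − x) = 69.72344
(68.926 − 70.925)·x = 69.72344 − 70.925
x = -1.20156 / -1.999 = 0.60108 → 60.108% Ga-69, 39.892% Ga-71.

Ga-69: 60.108%, Ga-71: 39.892%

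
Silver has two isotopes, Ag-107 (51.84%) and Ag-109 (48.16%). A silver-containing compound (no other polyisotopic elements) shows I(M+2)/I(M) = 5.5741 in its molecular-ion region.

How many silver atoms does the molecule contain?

The M+2/M ratio from n Ag atoms is n · q/p = n · 0.4816/0.5184.
n = 5.5741 × 0.5184/0.4816 = 6.00 ≈ 6

6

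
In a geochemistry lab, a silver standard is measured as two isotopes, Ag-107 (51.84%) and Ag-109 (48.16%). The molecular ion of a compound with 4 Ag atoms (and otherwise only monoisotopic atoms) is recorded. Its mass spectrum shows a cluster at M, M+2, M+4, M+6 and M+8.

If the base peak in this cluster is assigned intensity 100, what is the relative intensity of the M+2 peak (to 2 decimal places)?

71.76

Term probabilities: M 0.0722, M+2 0.2684, M+4 0.3740, M+6 0.2316, M+8 0.0538. Base peak = M+4.
P(M+4) = C(4,2) × 0.5184^2 × 0.4816^2 = 6 × 0.26873856 × 0.23193856 = 0.373985 (base)
P(M+2) = C(4,1) × 0.5184^3 × 0.4816^1 = 4 × 0.13931407 × 0.4816 = 0.268375
Relative intensity = 0.268375 / 0.373985 × 100 = 71.76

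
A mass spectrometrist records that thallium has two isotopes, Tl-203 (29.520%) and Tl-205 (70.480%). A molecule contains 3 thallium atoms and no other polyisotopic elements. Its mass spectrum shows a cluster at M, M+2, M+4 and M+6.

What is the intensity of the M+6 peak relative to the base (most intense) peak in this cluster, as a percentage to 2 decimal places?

79.58%

Term probabilities: M 0.0257, M+2 0.1843, M+4 0.4399, M+6 0.3501. Base peak = M+4.
P(M+4) = C(3,2) × 0.29520^1 × 0.70480^2 = 3 × 0.2952 × 0.49674304 = 0.439916 (base)
P(M+6) = C(3,3) × 0.29520^0 × 0.70480^3 = 1 × 1.0000 × 0.35010449 = 0.350104
Relative intensity = 0.350104 / 0.439916 × 100 = 79.58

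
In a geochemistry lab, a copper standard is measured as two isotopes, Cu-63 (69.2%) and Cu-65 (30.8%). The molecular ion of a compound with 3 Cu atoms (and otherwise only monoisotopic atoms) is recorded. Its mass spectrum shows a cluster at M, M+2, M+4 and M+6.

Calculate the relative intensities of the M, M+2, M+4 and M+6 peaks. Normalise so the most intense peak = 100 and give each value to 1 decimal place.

Each Cu atom is independently Cu-63 (p = 0.692) or Cu-65 (q = 0.308); the cluster is the binomial expansion (p + q)^3.
P(M) = 0.692^3 = 0.331374
P(M+2) = 3 × 0.692^2 × 0.308^1 = 0.442470
P(M+4) = 3 × 0.692^1 × 0.308^2 = 0.196938
P(M+6) = 0.308^3 = 0.029218
The M+2 peak is largest (0.442470); scaling to 100 gives 74.9 : 100.0 : 44.5 : 6.6.

74.9 : 100.0 : 44.5 : 6.6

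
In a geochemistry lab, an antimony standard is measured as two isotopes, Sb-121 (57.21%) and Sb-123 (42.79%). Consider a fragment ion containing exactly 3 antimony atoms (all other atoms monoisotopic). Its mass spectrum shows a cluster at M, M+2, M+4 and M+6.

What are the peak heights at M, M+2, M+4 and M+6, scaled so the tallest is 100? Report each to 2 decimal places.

44.57 : 100.00 : 74.79 : 18.65

Each Sb atom is independently Sb-121 (p = 0.5721) or Sb-123 (q = 0.4279); the cluster is the binomial expansion (p + q)^3.
P(M) = 0.5721^3 = 0.187247
P(M+2) = 3 × 0.5721^2 × 0.4279^1 = 0.420153
P(M+4) = 3 × 0.5721^1 × 0.4279^2 = 0.314252
P(M+6) = 0.4279^3 = 0.078348
The M+2 peak is largest (0.420153); scaling to 100 gives 44.57 : 100.00 : 74.79 : 18.65.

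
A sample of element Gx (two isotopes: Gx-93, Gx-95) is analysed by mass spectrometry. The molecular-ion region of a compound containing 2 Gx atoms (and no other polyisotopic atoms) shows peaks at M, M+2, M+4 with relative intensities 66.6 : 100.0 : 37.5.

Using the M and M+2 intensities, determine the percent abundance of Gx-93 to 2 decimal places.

If p is the fraction of Gx that is Gx-93, then I(M+2)/I(M) = [C(2,1)·p^1·(1−p)] / p^2 = 2·(1−p)/p = 100.0/66.6 = 1.5015
(1−p)/p = 1.5015/2 = 0.7508  ⇒  p = 1/(1 + 0.7508) = 0.5712
Gx-93: 57.12%, Gx-95: 42.88%.

57.12%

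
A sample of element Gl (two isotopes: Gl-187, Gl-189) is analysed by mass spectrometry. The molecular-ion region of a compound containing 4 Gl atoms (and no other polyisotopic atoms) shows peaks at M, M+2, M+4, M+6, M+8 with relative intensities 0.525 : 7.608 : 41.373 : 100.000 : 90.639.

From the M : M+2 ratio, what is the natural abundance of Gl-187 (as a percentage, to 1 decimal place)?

If p is the fraction of Gl that is Gl-187, then I(M+2)/I(M) = [C(4,1)·p^3·(1−p)] / p^4 = 4·(1−p)/p = 7.608/0.525 = 14.4914
(1−p)/p = 14.4914/4 = 3.6229  ⇒  p = 1/(1 + 3.6229) = 0.2163
Gl-187: 21.6%, Gl-189: 78.4%.

21.6%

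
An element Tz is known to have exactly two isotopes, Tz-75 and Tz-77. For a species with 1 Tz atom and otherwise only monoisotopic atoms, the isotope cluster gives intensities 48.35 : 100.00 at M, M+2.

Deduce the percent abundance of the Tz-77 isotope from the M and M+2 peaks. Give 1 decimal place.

67.4%

If p is the fraction of Tz that is Tz-75, then I(M+2)/I(M) = [C(1,1)·p^0·(1−p)] / p^1 = 1·(1−p)/p = 100.00/48.35 = 2.0683
(1−p)/p = 2.0683/1 = 2.0683  ⇒  p = 1/(1 + 2.0683) = 0.3259
Tz-75: 32.6%, Tz-77: 67.4%.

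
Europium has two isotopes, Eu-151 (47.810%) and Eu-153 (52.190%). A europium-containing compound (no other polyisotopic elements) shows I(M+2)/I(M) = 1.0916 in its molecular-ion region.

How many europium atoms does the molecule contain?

For n independent Eu atoms, I(M+2)/I(M) = n · (abundance Eu-153) / (abundance Eu-151) = n · 0.52190/0.47810.
n = 1.0916 × 0.47810/0.52190 = 1.00 ≈ 1

1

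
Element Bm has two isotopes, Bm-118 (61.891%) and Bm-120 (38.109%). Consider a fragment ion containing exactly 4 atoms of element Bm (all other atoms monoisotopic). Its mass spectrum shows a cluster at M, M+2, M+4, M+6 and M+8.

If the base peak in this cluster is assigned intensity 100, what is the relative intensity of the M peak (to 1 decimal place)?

40.6

Binomial terms of (0.61891 + 0.38109)^4: M 0.1467, M+2 0.3614, M+4 0.3338, M+6 0.1370, M+8 0.0211 → M+2 is the base peak.
P(M+2) = C(4,1) × 0.61891^3 × 0.38109^1 = 4 × 0.23707322 × 0.38109 = 0.361385 (base)
P(M) = C(4,0) × 0.61891^4 × 0.38109^0 = 1 × 0.14672699 × 1.0000 = 0.146727
Relative intensity = 0.146727 / 0.361385 × 100 = 40.6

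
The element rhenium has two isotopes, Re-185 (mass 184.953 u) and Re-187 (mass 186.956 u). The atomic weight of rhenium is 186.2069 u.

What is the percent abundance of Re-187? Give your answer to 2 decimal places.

62.60%

Writing the weighted mean with unknown fraction x of Re-185:
184.953·x + 186.956·(1 − x) = 186.2069
(184.953 − 186.956)·x = 186.2069 − 186.956
x = -0.7491 / -2.003 = 0.37399 → 37.40% Re-185, 62.60% Re-187.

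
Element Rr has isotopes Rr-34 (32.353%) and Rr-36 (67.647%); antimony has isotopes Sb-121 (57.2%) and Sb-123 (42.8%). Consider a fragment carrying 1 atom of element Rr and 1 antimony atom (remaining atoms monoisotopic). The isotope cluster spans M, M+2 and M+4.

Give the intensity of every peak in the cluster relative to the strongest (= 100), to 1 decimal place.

Element Rr pattern (n=1): 0.32353 : 0.67647
Antimony pattern (n=1): 0.5720 : 0.4280
Convolve the two distributions (both contribute in 2-u steps):
  M: 0.32353×0.5720 = 0.185059
  M+2: 0.32353×0.4280 + 0.67647×0.5720 = 0.525412
  M+4: 0.67647×0.4280 = 0.289529
Scale to base peak (0.525412) = 100: 35.2 : 100.0 : 55.1

35.2 : 100.0 : 55.1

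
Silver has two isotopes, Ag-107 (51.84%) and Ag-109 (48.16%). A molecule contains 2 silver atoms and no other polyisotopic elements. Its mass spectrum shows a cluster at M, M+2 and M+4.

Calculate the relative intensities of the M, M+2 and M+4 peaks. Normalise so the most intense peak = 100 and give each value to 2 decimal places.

53.82 : 100.00 : 46.45

The 2 Ag atoms are independent, so intensities follow the terms of (0.5184 + 0.4816)^2.
P(M) = 0.5184^2 = 0.268739
P(M+2) = 2 × 0.5184^1 × 0.4816^1 = 0.499323
P(M+4) = 0.4816^2 = 0.231939
The M+2 peak is largest (0.499323); scaling to 100 gives 53.82 : 100.00 : 46.45.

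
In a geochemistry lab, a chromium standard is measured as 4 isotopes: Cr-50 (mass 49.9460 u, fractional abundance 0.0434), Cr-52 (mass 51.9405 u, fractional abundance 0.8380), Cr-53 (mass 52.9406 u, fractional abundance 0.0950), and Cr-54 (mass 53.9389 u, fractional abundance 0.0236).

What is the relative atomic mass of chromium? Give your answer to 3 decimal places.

Ar = Σ fᵢ·mᵢ = 0.0434 × 49.9460 + 0.8380 × 51.9405 + 0.0950 × 52.9406 + 0.0236 × 53.9389
= 2.16766 + 43.52614 + 5.02936 + 1.27296 = 51.99612 u

51.996 u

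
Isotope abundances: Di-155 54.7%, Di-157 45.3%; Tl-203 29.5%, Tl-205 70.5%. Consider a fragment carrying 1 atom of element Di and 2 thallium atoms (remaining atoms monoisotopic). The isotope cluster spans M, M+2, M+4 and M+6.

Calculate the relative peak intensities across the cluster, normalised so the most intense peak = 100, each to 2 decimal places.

10.34 : 57.99 : 100.00 : 48.91

Element Di pattern (n=1): 0.5470 : 0.4530
Thallium pattern (n=2): 0.087025 : 0.41595 : 0.497025
Convolve the two distributions (both contribute in 2-u steps):
  M: 0.5470×0.087025 = 0.047603
  M+2: 0.5470×0.41595 + 0.4530×0.087025 = 0.266947
  M+4: 0.5470×0.497025 + 0.4530×0.41595 = 0.460298
  M+6: 0.4530×0.497025 = 0.225152
Scale to base peak (0.460298) = 100: 10.34 : 57.99 : 100.00 : 48.91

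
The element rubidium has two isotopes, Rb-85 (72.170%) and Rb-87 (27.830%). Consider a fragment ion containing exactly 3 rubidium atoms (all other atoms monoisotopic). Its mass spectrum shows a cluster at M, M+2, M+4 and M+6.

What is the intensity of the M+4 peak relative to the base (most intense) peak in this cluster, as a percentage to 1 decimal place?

38.6%

Binomial terms of (0.72170 + 0.27830)^3: M 0.3759, M+2 0.4349, M+4 0.1677, M+6 0.0216 → M+2 is the base peak.
P(M+2) = C(3,1) × 0.72170^2 × 0.27830^1 = 3 × 0.52085089 × 0.2783 = 0.434858 (base)
P(M+4) = C(3,2) × 0.72170^1 × 0.27830^2 = 3 × 0.7217 × 0.07745089 = 0.167689
Relative intensity = 0.167689 / 0.434858 × 100 = 38.6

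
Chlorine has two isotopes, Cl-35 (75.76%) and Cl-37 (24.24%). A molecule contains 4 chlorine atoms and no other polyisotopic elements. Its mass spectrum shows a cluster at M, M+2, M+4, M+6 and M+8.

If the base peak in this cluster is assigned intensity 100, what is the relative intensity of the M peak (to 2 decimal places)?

Binomial terms of (0.7576 + 0.2424)^4: M 0.3294, M+2 0.4216, M+4 0.2023, M+6 0.0432, M+8 0.0035 → M+2 is the base peak.
P(M+2) = C(4,1) × 0.7576^3 × 0.2424^1 = 4 × 0.4348304 × 0.2424 = 0.421612 (base)
P(M) = C(4,0) × 0.7576^4 × 0.2424^0 = 1 × 0.32942751 × 1.0000 = 0.329428
Relative intensity = 0.329428 / 0.421612 × 100 = 78.14

78.14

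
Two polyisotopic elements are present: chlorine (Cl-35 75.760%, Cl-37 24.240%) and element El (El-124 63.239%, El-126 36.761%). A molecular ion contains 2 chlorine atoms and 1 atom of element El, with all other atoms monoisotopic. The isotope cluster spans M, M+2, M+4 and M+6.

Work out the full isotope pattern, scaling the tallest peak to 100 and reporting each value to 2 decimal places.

81.89 : 100.00 : 38.84 : 4.87

Chlorine pattern (n=2): 0.57395776 : 0.36728448 : 0.05875776
Element El pattern (n=1): 0.63239 : 0.36761
Convolve the two distributions (both contribute in 2-u steps):
  M: 0.57395776×0.63239 = 0.362965
  M+2: 0.57395776×0.36761 + 0.36728448×0.63239 = 0.443260
  M+4: 0.36728448×0.36761 + 0.05875776×0.63239 = 0.172175
  M+6: 0.05875776×0.36761 = 0.021600
Scale to base peak (0.443260) = 100: 81.89 : 100.00 : 38.84 : 4.87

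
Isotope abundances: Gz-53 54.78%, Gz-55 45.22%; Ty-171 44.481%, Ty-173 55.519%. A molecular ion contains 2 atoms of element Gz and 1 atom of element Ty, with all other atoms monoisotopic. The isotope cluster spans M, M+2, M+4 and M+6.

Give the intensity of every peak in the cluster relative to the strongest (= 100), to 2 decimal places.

34.49 : 100.00 : 94.58 : 29.34

Element Gz pattern (n=2): 0.30008484 : 0.49543032 : 0.20448484
Element Ty pattern (n=1): 0.44481 : 0.55519
Convolve the two distributions (both contribute in 2-u steps):
  M: 0.30008484×0.44481 = 0.133481
  M+2: 0.30008484×0.55519 + 0.49543032×0.44481 = 0.386976
  M+4: 0.49543032×0.55519 + 0.20448484×0.44481 = 0.366015
  M+6: 0.20448484×0.55519 = 0.113528
Scale to base peak (0.386976) = 100: 34.49 : 100.00 : 94.58 : 29.34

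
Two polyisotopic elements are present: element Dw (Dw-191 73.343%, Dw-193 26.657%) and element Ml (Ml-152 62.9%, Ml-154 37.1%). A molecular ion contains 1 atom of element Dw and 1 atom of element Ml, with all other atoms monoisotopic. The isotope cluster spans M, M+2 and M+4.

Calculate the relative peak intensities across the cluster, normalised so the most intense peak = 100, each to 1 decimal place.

Element Dw pattern (n=1): 0.73343 : 0.26657
Element Ml pattern (n=1): 0.6290 : 0.3710
Convolve the two distributions (both contribute in 2-u steps):
  M: 0.73343×0.6290 = 0.461327
  M+2: 0.73343×0.3710 + 0.26657×0.6290 = 0.439775
  M+4: 0.26657×0.3710 = 0.098897
Scale to base peak (0.461327) = 100: 100.0 : 95.3 : 21.4

100.0 : 95.3 : 21.4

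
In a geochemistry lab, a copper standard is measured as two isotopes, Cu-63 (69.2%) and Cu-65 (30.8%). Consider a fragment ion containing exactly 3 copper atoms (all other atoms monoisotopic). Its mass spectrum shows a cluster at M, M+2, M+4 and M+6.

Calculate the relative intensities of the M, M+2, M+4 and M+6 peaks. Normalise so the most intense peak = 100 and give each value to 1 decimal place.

Expanding (0.692 + 0.308)^3:
P(M) = 0.692^3 = 0.331374
P(M+2) = 3 × 0.692^2 × 0.308^1 = 0.442470
P(M+4) = 3 × 0.692^1 × 0.308^2 = 0.196938
P(M+6) = 0.308^3 = 0.029218
The M+2 peak is largest (0.442470); scaling to 100 gives 74.9 : 100.0 : 44.5 : 6.6.

74.9 : 100.0 : 44.5 : 6.6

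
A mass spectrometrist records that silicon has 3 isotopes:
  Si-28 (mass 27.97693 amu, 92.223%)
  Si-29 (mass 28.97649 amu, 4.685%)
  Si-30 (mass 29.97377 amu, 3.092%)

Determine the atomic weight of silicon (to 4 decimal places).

The abundance-weighted mean is 0.92223 × 27.97693 + 0.04685 × 28.97649 + 0.03092 × 29.97377
= 25.801164 + 1.357549 + 0.926789 = 28.085502 amu

28.0855 amu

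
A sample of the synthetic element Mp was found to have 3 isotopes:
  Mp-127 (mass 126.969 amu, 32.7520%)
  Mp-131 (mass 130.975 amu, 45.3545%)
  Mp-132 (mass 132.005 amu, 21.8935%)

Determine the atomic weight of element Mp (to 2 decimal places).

129.89 amu

Average mass = Σ (abundance × isotope mass) = 0.327520 × 126.969 + 0.453545 × 130.975 + 0.218935 × 132.005
= 41.5849 + 59.4031 + 28.9005 = 129.8885 amu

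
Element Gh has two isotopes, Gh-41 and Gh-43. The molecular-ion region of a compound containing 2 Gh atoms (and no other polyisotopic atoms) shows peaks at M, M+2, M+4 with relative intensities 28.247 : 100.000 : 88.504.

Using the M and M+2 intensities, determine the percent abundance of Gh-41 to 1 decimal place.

36.1%

Write p for the Gh-41 fraction. I(M+2)/I(M) = [C(2,1)·p^1·(1−p)] / p^2 = 2·(1−p)/p = 100.000/28.247 = 3.5402
(1−p)/p = 3.5402/2 = 1.7701  ⇒  p = 1/(1 + 1.7701) = 0.3610
Gh-41: 36.1%, Gh-43: 63.9%.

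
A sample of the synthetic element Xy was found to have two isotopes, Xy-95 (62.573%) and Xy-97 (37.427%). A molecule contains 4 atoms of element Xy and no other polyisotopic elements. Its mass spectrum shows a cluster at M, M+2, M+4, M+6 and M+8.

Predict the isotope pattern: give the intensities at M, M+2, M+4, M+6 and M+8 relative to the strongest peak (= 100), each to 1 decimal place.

41.8 : 100.0 : 89.7 : 35.8 : 5.3

Expanding (0.62573 + 0.37427)^4:
P(M) = 0.62573^4 = 0.153302
P(M+2) = 4 × 0.62573^3 × 0.37427^1 = 0.366780
P(M+4) = 6 × 0.62573^2 × 0.37427^2 = 0.329075
P(M+6) = 4 × 0.62573^1 × 0.37427^3 = 0.131221
P(M+8) = 0.37427^4 = 0.019622
The M+2 peak is largest (0.366780); scaling to 100 gives 41.8 : 100.0 : 89.7 : 35.8 : 5.3.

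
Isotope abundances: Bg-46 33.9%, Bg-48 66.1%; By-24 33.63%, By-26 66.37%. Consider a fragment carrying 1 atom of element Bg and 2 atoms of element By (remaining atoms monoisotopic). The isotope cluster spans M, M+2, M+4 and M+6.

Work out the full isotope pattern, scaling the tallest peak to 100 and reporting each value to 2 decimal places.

Element Bg pattern (n=1): 0.3390 : 0.6610
Element By pattern (n=2): 0.11309769 : 0.44640462 : 0.44049769
Convolve the two distributions (both contribute in 2-u steps):
  M: 0.3390×0.11309769 = 0.038340
  M+2: 0.3390×0.44640462 + 0.6610×0.11309769 = 0.226089
  M+4: 0.3390×0.44049769 + 0.6610×0.44640462 = 0.444402
  M+6: 0.6610×0.44049769 = 0.291169
Scale to base peak (0.444402) = 100: 8.63 : 50.87 : 100.00 : 65.52

8.63 : 50.87 : 100.00 : 65.52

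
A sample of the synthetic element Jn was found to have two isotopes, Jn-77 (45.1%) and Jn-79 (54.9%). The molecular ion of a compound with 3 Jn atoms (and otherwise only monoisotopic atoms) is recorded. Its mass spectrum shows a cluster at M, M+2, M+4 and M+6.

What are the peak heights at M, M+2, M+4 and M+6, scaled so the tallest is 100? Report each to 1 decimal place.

The 3 Jn atoms are independent, so intensities follow the terms of (0.451 + 0.549)^3.
P(M) = 0.451^3 = 0.091734
P(M+2) = 3 × 0.451^2 × 0.549^1 = 0.335001
P(M+4) = 3 × 0.451^1 × 0.549^2 = 0.407796
P(M+6) = 0.549^3 = 0.165469
The M+4 peak is largest (0.407796); scaling to 100 gives 22.5 : 82.1 : 100.0 : 40.6.

22.5 : 82.1 : 100.0 : 40.6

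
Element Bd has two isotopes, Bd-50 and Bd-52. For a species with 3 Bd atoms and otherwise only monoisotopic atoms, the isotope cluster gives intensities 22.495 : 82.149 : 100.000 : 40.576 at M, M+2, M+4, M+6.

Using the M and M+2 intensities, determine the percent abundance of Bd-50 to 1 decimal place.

45.1%

If p is the fraction of Bd that is Bd-50, then I(M+2)/I(M) = [C(3,1)·p^2·(1−p)] / p^3 = 3·(1−p)/p = 82.149/22.495 = 3.6519
(1−p)/p = 3.6519/3 = 1.2173  ⇒  p = 1/(1 + 1.2173) = 0.4510
Bd-50: 45.1%, Bd-52: 54.9%.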